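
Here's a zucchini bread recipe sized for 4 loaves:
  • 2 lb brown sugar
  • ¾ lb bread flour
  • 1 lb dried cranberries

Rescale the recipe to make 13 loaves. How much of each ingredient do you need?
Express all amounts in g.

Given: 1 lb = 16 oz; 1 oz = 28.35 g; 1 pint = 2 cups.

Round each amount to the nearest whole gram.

Scaling factor: 13/4 = 3.25.
brown sugar: 2 lb × 13/4 × 16 oz/lb × 28.35 g/oz ≈ 2948 g
bread flour: 0.75 lb × 13/4 × 16 oz/lb × 28.35 g/oz ≈ 1106 g
dried cranberries: 1 lb × 13/4 × 16 oz/lb × 28.35 g/oz ≈ 1474 g

brown sugar: 2948 g; bread flour: 1106 g; dried cranberries: 1474 g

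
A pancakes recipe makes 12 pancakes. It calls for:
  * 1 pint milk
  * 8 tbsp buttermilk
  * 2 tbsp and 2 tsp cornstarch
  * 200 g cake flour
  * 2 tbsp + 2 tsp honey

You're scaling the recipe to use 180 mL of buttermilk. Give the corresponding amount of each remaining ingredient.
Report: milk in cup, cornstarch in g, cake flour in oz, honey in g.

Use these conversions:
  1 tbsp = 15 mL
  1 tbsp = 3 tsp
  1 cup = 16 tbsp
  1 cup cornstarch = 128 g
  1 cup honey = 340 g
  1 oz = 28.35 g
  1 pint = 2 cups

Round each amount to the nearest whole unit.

The original recipe has 120 mL of buttermilk, so the scaling factor is 180 ÷ 120 = 3/2 = 1.5.
milk: 1 pint × 3/2 × 2 cup/pint = 3 cup
cornstarch: (2 tbsp + 2 tsp = 8/3 tbsp) × 3/2 ÷ 16 tbsp/cup × 128 g/cup = 32 g
cake flour: 200 g × 3/2 ÷ 28.35 g/oz ≈ 11 oz
honey: (2 tbsp + 2 tsp = 8/3 tbsp) × 3/2 ÷ 16 tbsp/cup × 340 g/cup = 85 g

milk: 3 cup; cornstarch: 32 g; cake flour: 11 oz; honey: 85 g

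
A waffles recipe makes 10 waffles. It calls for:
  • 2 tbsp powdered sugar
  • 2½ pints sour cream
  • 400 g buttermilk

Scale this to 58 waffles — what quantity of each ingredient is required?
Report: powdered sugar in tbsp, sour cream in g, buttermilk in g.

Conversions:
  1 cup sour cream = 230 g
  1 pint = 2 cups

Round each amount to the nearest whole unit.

Scaling factor: 58/10 = 29/5 = 5.8.
powdered sugar: 2 tbsp × 29/5 ≈ 12 tbsp
sour cream: 2.5 pint × 29/5 × 2 cup/pint × 230 g/cup = 6670 g
buttermilk: 400 g × 29/5 = 2320 g

powdered sugar: 12 tbsp; sour cream: 6670 g; buttermilk: 2320 g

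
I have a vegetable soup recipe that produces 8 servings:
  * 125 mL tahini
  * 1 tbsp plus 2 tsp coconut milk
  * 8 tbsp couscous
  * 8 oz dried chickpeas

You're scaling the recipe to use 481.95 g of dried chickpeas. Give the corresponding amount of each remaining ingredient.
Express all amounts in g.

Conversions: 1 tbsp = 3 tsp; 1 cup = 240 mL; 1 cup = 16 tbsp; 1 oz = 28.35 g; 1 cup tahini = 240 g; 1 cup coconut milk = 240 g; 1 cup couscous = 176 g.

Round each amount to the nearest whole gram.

The original recipe has 226.8 g of dried chickpeas, so the scaling factor is 481.95 ÷ 226.8 = 17/8 = 2.125.
tahini: 125 mL × 17/8 ÷ 240 mL/cup × 240 g/cup ≈ 266 g
coconut milk: (1 tbsp + 2 tsp = 5/3 tbsp) × 17/8 ÷ 16 tbsp/cup × 240 g/cup ≈ 53 g
couscous: 8 tbsp × 17/8 ÷ 16 tbsp/cup × 176 g/cup = 187 g

tahini: 266 g; coconut milk: 53 g; couscous: 187 g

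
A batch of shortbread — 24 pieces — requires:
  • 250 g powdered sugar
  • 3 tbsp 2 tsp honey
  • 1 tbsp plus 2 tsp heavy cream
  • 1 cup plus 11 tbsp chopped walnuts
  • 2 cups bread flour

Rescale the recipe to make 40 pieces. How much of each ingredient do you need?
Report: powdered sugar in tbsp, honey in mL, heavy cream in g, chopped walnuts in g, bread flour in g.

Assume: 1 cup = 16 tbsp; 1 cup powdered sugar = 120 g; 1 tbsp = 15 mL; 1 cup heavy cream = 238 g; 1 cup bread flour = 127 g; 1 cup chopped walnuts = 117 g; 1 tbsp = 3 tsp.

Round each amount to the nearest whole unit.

Scaling factor: 40/24 = 5/3.
powdered sugar: 250 g × 5/3 ÷ 120 g/cup × 16 tbsp/cup ≈ 56 tbsp
honey: (3 tbsp + 2 tsp = 11/3 tbsp) × 5/3 × 15 mL/tbsp ≈ 92 mL
heavy cream: (1 tbsp + 2 tsp = 5/3 tbsp) × 5/3 ÷ 16 tbsp/cup × 238 g/cup ≈ 41 g
chopped walnuts: (1 cup + 11 tbsp = 1.6875 cup) × 5/3 × 117 g/cup ≈ 329 g
bread flour: 2 cup × 5/3 × 127 g/cup ≈ 423 g

powdered sugar: 56 tbsp; honey: 92 mL; heavy cream: 41 g; chopped walnuts: 329 g; bread flour: 423 g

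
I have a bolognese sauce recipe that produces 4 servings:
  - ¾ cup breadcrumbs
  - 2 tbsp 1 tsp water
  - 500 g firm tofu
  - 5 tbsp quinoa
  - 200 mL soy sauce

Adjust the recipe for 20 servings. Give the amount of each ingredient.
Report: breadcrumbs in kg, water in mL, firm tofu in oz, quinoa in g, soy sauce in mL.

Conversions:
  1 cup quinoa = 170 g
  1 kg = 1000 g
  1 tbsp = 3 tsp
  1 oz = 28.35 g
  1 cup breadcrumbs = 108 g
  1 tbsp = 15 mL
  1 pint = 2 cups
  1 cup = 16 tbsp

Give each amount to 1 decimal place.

Scaling factor: 20/4 = 5.
breadcrumbs: 0.75 cup × 5 × 108 g/cup ÷ 1000 g/kg ≈ 0.4 kg
water: (2 tbsp + 1 tsp = 7/3 tbsp) × 5 × 15 mL/tbsp = 175.0 mL
firm tofu: 500 g × 5 ÷ 28.35 g/oz ≈ 88.2 oz
quinoa: 5 tbsp × 5 ÷ 16 tbsp/cup × 170 g/cup ≈ 265.6 g
soy sauce: 200 mL × 5 = 1000.0 mL

breadcrumbs: 0.4 kg; water: 175.0 mL; firm tofu: 88.2 oz; quinoa: 265.6 g; soy sauce: 1000.0 mL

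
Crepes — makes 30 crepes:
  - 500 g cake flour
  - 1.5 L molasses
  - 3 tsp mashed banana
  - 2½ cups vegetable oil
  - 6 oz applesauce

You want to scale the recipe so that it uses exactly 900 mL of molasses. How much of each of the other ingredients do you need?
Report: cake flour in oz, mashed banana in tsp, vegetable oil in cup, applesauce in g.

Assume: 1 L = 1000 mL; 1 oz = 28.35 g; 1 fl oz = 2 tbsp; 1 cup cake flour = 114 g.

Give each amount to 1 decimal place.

cake flour: 10.6 oz; mashed banana: 1.8 tsp; vegetable oil: 1.5 cup; applesauce: 102.1 g

The original recipe has 1500 mL of molasses, so the scaling factor is 900 ÷ 1500 = 3/5 = 0.6.
cake flour: 500 g × 3/5 ÷ 28.35 g/oz ≈ 10.6 oz
mashed banana: 3 tsp × 3/5 = 1.8 tsp
vegetable oil: 2.5 cup × 3/5 = 1.5 cup
applesauce: 6 oz × 3/5 × 28.35 g/oz ≈ 102.1 g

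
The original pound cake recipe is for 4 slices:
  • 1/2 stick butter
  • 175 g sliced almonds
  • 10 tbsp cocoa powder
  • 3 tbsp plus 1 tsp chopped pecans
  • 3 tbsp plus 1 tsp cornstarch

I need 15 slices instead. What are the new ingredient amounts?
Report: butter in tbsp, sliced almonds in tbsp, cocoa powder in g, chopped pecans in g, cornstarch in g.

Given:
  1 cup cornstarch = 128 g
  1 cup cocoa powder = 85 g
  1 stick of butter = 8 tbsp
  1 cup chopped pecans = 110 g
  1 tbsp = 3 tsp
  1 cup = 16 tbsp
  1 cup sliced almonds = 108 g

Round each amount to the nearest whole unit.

butter: 15 tbsp; sliced almonds: 97 tbsp; cocoa powder: 199 g; chopped pecans: 86 g; cornstarch: 100 g

Scaling factor: 15/4 = 3.75.
butter: 0.5 stick × 15/4 × 8 tbsp/stick = 15 tbsp
sliced almonds: 175 g × 15/4 ÷ 108 g/cup × 16 tbsp/cup ≈ 97 tbsp
cocoa powder: 10 tbsp × 15/4 ÷ 16 tbsp/cup × 85 g/cup ≈ 199 g
chopped pecans: (3 tbsp + 1 tsp = 10/3 tbsp) × 15/4 ÷ 16 tbsp/cup × 110 g/cup ≈ 86 g
cornstarch: (3 tbsp + 1 tsp = 10/3 tbsp) × 15/4 ÷ 16 tbsp/cup × 128 g/cup = 100 g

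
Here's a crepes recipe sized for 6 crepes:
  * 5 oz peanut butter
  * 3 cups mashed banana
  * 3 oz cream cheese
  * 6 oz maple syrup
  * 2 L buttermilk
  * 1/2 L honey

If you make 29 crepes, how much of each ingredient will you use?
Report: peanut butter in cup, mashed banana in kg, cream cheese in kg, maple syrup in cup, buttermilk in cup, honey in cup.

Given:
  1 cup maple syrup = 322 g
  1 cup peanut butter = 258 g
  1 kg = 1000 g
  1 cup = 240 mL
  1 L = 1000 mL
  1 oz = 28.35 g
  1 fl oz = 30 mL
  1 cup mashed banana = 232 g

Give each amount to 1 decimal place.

Scaling factor: 29/6.
peanut butter: 5 oz × 29/6 × 28.35 g/oz ÷ 258 g/cup ≈ 2.7 cup
mashed banana: 3 cup × 29/6 × 232 g/cup ÷ 1000 g/kg ≈ 3.4 kg
cream cheese: 3 oz × 29/6 × 28.35 g/oz ÷ 1000 g/kg ≈ 0.4 kg
maple syrup: 6 oz × 29/6 × 28.35 g/oz ÷ 322 g/cup ≈ 2.6 cup
buttermilk: 2 L × 29/6 × 1000 mL/L ÷ 240 mL/cup ≈ 40.3 cup
honey: 0.5 L × 29/6 × 1000 mL/L ÷ 240 mL/cup ≈ 10.1 cup

peanut butter: 2.7 cup; mashed banana: 3.4 kg; cream cheese: 0.4 kg; maple syrup: 2.6 cup; buttermilk: 40.3 cup; honey: 10.1 cup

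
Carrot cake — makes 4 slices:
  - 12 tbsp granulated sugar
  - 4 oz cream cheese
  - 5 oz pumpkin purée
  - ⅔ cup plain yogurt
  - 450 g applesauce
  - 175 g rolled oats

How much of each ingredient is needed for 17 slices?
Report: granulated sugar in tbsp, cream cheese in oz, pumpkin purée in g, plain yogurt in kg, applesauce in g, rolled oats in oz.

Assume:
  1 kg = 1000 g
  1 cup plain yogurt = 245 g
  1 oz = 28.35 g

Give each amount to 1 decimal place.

Scaling factor: 17/4 = 4.25.
granulated sugar: 12 tbsp × 17/4 = 51.0 tbsp
cream cheese: 4 oz × 17/4 = 17.0 oz
pumpkin purée: 5 oz × 17/4 × 28.35 g/oz ≈ 602.4 g
plain yogurt: 2/3 cup × 17/4 × 245 g/cup ÷ 1000 g/kg ≈ 0.7 kg
applesauce: 450 g × 17/4 = 1912.5 g
rolled oats: 175 g × 17/4 ÷ 28.35 g/oz ≈ 26.2 oz

granulated sugar: 51.0 tbsp; cream cheese: 17.0 oz; pumpkin purée: 602.4 g; plain yogurt: 0.7 kg; applesauce: 1912.5 g; rolled oats: 26.2 oz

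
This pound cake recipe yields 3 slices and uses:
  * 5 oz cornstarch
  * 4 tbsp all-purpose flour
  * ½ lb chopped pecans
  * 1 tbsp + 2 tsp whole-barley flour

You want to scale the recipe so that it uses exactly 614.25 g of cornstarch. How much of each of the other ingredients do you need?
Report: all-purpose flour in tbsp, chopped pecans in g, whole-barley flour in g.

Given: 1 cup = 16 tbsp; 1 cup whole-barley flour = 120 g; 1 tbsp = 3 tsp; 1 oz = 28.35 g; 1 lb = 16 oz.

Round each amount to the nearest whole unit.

all-purpose flour: 17 tbsp; chopped pecans: 983 g; whole-barley flour: 54 g

The original recipe has 141.75 g of cornstarch, so the scaling factor is 614.25 ÷ 141.75 = 13/3.
all-purpose flour: 4 tbsp × 13/3 ≈ 17 tbsp
chopped pecans: 0.5 lb × 13/3 × 16 oz/lb × 28.35 g/oz ≈ 983 g
whole-barley flour: (1 tbsp + 2 tsp = 5/3 tbsp) × 13/3 ÷ 16 tbsp/cup × 120 g/cup ≈ 54 g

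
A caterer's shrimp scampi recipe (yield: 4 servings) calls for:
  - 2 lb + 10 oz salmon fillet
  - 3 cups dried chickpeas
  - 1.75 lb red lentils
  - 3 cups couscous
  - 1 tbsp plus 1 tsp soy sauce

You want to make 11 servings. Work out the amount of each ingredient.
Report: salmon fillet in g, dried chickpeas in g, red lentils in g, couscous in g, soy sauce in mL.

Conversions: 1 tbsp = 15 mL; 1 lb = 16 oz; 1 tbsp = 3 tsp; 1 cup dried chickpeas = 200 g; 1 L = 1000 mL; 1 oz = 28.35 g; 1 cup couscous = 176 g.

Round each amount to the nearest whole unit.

Scaling factor: 11/4 = 2.75.
salmon fillet: (2 lb + 10 oz = 2.625 lb) × 11/4 × 16 oz/lb × 28.35 g/oz ≈ 3274 g
dried chickpeas: 3 cup × 11/4 × 200 g/cup = 1650 g
red lentils: 1.75 lb × 11/4 × 16 oz/lb × 28.35 g/oz ≈ 2183 g
couscous: 3 cup × 11/4 × 176 g/cup = 1452 g
soy sauce: (1 tbsp + 1 tsp = 4/3 tbsp) × 11/4 × 15 mL/tbsp = 55 mL

salmon fillet: 3274 g; dried chickpeas: 1650 g; red lentils: 2183 g; couscous: 1452 g; soy sauce: 55 mL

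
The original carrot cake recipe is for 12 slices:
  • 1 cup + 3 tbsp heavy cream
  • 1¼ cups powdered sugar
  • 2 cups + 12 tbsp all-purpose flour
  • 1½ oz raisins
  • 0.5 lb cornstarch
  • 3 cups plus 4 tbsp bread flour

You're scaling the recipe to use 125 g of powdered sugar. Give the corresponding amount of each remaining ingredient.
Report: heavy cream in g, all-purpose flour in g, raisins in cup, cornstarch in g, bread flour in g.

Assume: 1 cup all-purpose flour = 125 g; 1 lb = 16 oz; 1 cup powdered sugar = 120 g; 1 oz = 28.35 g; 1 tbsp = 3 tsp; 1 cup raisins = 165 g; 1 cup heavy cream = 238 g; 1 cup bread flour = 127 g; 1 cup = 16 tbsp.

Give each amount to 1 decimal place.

The original recipe has 150 g of powdered sugar, so the scaling factor is 125 ÷ 150 = 5/6.
heavy cream: (1 cup + 3 tbsp = 1.1875 cup) × 5/6 × 238 g/cup ≈ 235.5 g
all-purpose flour: (2 cup + 12 tbsp = 2.75 cup) × 5/6 × 125 g/cup ≈ 286.5 g
raisins: 1.5 oz × 5/6 × 28.35 g/oz ÷ 165 g/cup ≈ 0.2 cup
cornstarch: 0.5 lb × 5/6 × 16 oz/lb × 28.35 g/oz = 189.0 g
bread flour: (3 cup + 4 tbsp = 3.25 cup) × 5/6 × 127 g/cup ≈ 344.0 g

heavy cream: 235.5 g; all-purpose flour: 286.5 g; raisins: 0.2 cup; cornstarch: 189.0 g; bread flour: 344.0 g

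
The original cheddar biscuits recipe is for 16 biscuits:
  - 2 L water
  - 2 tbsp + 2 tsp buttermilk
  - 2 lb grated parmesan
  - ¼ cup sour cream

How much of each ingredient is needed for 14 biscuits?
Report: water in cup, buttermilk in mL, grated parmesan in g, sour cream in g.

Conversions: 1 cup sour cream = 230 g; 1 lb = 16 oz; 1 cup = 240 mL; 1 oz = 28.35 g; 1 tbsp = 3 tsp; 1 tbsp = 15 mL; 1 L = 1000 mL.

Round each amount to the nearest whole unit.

Scaling factor: 14/16 = 7/8 = 0.875.
water: 2 L × 7/8 × 1000 mL/L ÷ 240 mL/cup ≈ 7 cup
buttermilk: (2 tbsp + 2 tsp = 8/3 tbsp) × 7/8 × 15 mL/tbsp = 35 mL
grated parmesan: 2 lb × 7/8 × 16 oz/lb × 28.35 g/oz ≈ 794 g
sour cream: 0.25 cup × 7/8 × 230 g/cup ≈ 50 g

water: 7 cup; buttermilk: 35 mL; grated parmesan: 794 g; sour cream: 50 g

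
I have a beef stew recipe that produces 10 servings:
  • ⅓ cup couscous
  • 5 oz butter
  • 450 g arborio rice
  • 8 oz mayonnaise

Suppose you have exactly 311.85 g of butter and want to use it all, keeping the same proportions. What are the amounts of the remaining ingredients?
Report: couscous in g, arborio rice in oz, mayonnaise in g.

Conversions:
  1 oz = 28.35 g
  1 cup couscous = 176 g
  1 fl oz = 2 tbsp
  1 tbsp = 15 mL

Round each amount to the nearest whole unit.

couscous: 129 g; arborio rice: 35 oz; mayonnaise: 499 g

The original recipe has 141.75 g of butter, so the scaling factor is 311.85 ÷ 141.75 = 11/5 = 2.2.
couscous: 1/3 cup × 11/5 × 176 g/cup ≈ 129 g
arborio rice: 450 g × 11/5 ÷ 28.35 g/oz ≈ 35 oz
mayonnaise: 8 oz × 11/5 × 28.35 g/oz ≈ 499 g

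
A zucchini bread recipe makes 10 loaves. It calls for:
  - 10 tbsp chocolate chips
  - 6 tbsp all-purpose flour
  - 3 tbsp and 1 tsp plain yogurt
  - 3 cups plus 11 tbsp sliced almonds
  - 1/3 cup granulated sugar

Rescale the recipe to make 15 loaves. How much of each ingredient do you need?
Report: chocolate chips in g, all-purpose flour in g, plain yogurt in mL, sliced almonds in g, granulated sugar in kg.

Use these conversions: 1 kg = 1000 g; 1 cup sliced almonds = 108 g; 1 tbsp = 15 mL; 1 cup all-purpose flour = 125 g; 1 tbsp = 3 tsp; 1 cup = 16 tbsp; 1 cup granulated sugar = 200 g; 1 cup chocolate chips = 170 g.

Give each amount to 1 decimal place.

Scaling factor: 15/10 = 3/2 = 1.5.
chocolate chips: 10 tbsp × 3/2 ÷ 16 tbsp/cup × 170 g/cup ≈ 159.4 g
all-purpose flour: 6 tbsp × 3/2 ÷ 16 tbsp/cup × 125 g/cup ≈ 70.3 g
plain yogurt: (3 tbsp + 1 tsp = 10/3 tbsp) × 3/2 × 15 mL/tbsp = 75.0 mL
sliced almonds: (3 cup + 11 tbsp = 3.6875 cup) × 3/2 × 108 g/cup ≈ 597.4 g
granulated sugar: 1/3 cup × 3/2 × 200 g/cup ÷ 1000 g/kg = 0.1 kg

chocolate chips: 159.4 g; all-purpose flour: 70.3 g; plain yogurt: 75.0 mL; sliced almonds: 597.4 g; granulated sugar: 0.1 kg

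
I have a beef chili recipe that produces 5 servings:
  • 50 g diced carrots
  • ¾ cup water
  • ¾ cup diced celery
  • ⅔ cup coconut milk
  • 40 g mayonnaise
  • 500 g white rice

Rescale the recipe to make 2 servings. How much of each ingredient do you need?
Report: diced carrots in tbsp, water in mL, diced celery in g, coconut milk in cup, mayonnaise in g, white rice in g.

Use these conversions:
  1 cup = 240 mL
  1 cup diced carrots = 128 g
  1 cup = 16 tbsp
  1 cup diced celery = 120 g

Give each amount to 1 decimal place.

Scaling factor: 2/5 = 0.4.
diced carrots: 50 g × 2/5 ÷ 128 g/cup × 16 tbsp/cup = 2.5 tbsp
water: 0.75 cup × 2/5 × 240 mL/cup = 72.0 mL
diced celery: 0.75 cup × 2/5 × 120 g/cup = 36.0 g
coconut milk: 2/3 cup × 2/5 ≈ 0.3 cup
mayonnaise: 40 g × 2/5 = 16.0 g
white rice: 500 g × 2/5 = 200.0 g

diced carrots: 2.5 tbsp; water: 72.0 mL; diced celery: 36.0 g; coconut milk: 0.3 cup; mayonnaise: 16.0 g; white rice: 200.0 g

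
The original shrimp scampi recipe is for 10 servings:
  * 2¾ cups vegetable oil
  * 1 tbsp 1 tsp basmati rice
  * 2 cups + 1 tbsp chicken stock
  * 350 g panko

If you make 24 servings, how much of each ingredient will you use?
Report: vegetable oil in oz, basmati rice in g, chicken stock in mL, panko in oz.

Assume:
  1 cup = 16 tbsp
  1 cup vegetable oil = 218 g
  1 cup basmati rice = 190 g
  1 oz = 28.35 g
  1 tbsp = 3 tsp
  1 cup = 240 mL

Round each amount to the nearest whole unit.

Scaling factor: 24/10 = 12/5 = 2.4.
vegetable oil: 2.75 cup × 12/5 × 218 g/cup ÷ 28.35 g/oz ≈ 51 oz
basmati rice: (1 tbsp + 1 tsp = 4/3 tbsp) × 12/5 ÷ 16 tbsp/cup × 190 g/cup = 38 g
chicken stock: (2 cup + 1 tbsp = 2.0625 cup) × 12/5 × 240 mL/cup = 1188 mL
panko: 350 g × 12/5 ÷ 28.35 g/oz ≈ 30 oz

vegetable oil: 51 oz; basmati rice: 38 g; chicken stock: 1188 mL; panko: 30 oz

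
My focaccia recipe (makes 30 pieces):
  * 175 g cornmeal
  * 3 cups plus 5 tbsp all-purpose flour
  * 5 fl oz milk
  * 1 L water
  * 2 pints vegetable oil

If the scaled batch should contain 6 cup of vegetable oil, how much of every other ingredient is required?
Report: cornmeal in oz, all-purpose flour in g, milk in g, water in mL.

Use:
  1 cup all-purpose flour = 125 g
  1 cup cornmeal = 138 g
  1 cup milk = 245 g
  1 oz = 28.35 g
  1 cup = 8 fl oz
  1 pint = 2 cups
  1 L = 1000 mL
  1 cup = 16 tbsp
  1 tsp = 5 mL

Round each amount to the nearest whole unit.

The original recipe has 4 cup of vegetable oil, so the scaling factor is 6 ÷ 4 = 3/2 = 1.5.
cornmeal: 175 g × 3/2 ÷ 28.35 g/oz ≈ 9 oz
all-purpose flour: (3 cup + 5 tbsp = 3.3125 cup) × 3/2 × 125 g/cup ≈ 621 g
milk: 5 fl oz × 3/2 ÷ 8 fl oz/cup × 245 g/cup ≈ 230 g
water: 1 L × 3/2 × 1000 mL/L = 1500 mL

cornmeal: 9 oz; all-purpose flour: 621 g; milk: 230 g; water: 1500 mL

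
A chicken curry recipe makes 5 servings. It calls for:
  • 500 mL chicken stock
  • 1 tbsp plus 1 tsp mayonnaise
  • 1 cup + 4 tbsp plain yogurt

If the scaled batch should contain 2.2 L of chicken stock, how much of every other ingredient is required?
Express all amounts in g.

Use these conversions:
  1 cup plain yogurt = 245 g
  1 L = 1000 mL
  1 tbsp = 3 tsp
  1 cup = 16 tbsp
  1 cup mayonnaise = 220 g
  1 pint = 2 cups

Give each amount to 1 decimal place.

mayonnaise: 80.7 g; plain yogurt: 1347.5 g

The original recipe has 0.5 L of chicken stock, so the scaling factor is 2.2 ÷ 0.5 = 22/5 = 4.4.
mayonnaise: (1 tbsp + 1 tsp = 4/3 tbsp) × 22/5 ÷ 16 tbsp/cup × 220 g/cup ≈ 80.7 g
plain yogurt: (1 cup + 4 tbsp = 1.25 cup) × 22/5 × 245 g/cup = 1347.5 g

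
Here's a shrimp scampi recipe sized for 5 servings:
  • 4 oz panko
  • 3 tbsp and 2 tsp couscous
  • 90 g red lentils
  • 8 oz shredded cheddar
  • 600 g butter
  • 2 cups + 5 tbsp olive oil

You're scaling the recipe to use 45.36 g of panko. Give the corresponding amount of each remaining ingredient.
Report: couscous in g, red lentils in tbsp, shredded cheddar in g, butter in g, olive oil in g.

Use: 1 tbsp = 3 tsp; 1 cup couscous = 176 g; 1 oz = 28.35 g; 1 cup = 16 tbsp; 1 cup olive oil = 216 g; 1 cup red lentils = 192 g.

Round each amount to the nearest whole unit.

The original recipe has 113.4 g of panko, so the scaling factor is 45.36 ÷ 113.4 = 2/5 = 0.4.
couscous: (3 tbsp + 2 tsp = 11/3 tbsp) × 2/5 ÷ 16 tbsp/cup × 176 g/cup ≈ 16 g
red lentils: 90 g × 2/5 ÷ 192 g/cup × 16 tbsp/cup = 3 tbsp
shredded cheddar: 8 oz × 2/5 × 28.35 g/oz ≈ 91 g
butter: 600 g × 2/5 = 240 g
olive oil: (2 cup + 5 tbsp = 2.3125 cup) × 2/5 × 216 g/cup ≈ 200 g

couscous: 16 g; red lentils: 3 tbsp; shredded cheddar: 91 g; butter: 240 g; olive oil: 200 g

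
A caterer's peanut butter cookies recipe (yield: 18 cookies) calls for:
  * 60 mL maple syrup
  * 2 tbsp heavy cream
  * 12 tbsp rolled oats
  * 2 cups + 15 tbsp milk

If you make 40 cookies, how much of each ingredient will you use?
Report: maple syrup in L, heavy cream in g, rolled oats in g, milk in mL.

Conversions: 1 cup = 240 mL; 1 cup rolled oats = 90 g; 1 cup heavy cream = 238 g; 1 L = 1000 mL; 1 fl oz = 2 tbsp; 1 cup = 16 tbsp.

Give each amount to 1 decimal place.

maple syrup: 0.1 L; heavy cream: 66.1 g; rolled oats: 150.0 g; milk: 1566.7 mL

Scaling factor: 40/18 = 20/9.
maple syrup: 60 mL × 20/9 ÷ 1000 mL/L ≈ 0.1 L
heavy cream: 2 tbsp × 20/9 ÷ 16 tbsp/cup × 238 g/cup ≈ 66.1 g
rolled oats: 12 tbsp × 20/9 ÷ 16 tbsp/cup × 90 g/cup = 150.0 g
milk: (2 cup + 15 tbsp = 2.9375 cup) × 20/9 × 240 mL/cup ≈ 1566.7 mL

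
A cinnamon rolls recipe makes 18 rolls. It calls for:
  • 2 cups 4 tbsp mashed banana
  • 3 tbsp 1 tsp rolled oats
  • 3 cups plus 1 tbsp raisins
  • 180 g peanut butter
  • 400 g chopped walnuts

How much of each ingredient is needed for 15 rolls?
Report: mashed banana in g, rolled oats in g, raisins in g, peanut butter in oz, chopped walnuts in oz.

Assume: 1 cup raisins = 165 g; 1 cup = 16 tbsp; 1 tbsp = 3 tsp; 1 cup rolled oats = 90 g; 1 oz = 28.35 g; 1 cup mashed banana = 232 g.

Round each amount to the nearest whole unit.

mashed banana: 435 g; rolled oats: 16 g; raisins: 421 g; peanut butter: 5 oz; chopped walnuts: 12 oz

Scaling factor: 15/18 = 5/6.
mashed banana: (2 cup + 4 tbsp = 2.25 cup) × 5/6 × 232 g/cup = 435 g
rolled oats: (3 tbsp + 1 tsp = 10/3 tbsp) × 5/6 ÷ 16 tbsp/cup × 90 g/cup ≈ 16 g
raisins: (3 cup + 1 tbsp = 3.0625 cup) × 5/6 × 165 g/cup ≈ 421 g
peanut butter: 180 g × 5/6 ÷ 28.35 g/oz ≈ 5 oz
chopped walnuts: 400 g × 5/6 ÷ 28.35 g/oz ≈ 12 oz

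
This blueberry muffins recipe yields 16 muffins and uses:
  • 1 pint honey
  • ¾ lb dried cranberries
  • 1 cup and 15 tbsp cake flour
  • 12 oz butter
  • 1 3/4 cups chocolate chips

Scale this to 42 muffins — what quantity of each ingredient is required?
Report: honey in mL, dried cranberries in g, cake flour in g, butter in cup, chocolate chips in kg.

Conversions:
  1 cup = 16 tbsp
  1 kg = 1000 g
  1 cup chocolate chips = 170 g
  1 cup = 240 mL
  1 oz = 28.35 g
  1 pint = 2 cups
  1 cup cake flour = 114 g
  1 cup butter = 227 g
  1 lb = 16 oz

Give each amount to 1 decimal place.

honey: 1260.0 mL; dried cranberries: 893.0 g; cake flour: 579.8 g; butter: 3.9 cup; chocolate chips: 0.8 kg

Scaling factor: 42/16 = 21/8 = 2.625.
honey: 1 pint × 21/8 × 2 cup/pint × 240 mL/cup = 1260.0 mL
dried cranberries: 0.75 lb × 21/8 × 16 oz/lb × 28.35 g/oz ≈ 893.0 g
cake flour: (1 cup + 15 tbsp = 1.9375 cup) × 21/8 × 114 g/cup ≈ 579.8 g
butter: 12 oz × 21/8 × 28.35 g/oz ÷ 227 g/cup ≈ 3.9 cup
chocolate chips: 1.75 cup × 21/8 × 170 g/cup ÷ 1000 g/kg ≈ 0.8 kg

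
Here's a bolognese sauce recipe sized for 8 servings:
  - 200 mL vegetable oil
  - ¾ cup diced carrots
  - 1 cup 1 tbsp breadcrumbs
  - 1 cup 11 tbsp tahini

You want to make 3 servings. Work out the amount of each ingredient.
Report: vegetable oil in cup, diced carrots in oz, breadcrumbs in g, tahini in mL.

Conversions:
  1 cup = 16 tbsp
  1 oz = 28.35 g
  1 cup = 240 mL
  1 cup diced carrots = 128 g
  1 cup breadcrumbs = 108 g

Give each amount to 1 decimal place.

vegetable oil: 0.3 cup; diced carrots: 1.3 oz; breadcrumbs: 43.0 g; tahini: 151.9 mL

Scaling factor: 3/8 = 0.375.
vegetable oil: 200 mL × 3/8 ÷ 240 mL/cup ≈ 0.3 cup
diced carrots: 0.75 cup × 3/8 × 128 g/cup ÷ 28.35 g/oz ≈ 1.3 oz
breadcrumbs: (1 cup + 1 tbsp = 1.0625 cup) × 3/8 × 108 g/cup ≈ 43.0 g
tahini: (1 cup + 11 tbsp = 1.6875 cup) × 3/8 × 240 mL/cup ≈ 151.9 mL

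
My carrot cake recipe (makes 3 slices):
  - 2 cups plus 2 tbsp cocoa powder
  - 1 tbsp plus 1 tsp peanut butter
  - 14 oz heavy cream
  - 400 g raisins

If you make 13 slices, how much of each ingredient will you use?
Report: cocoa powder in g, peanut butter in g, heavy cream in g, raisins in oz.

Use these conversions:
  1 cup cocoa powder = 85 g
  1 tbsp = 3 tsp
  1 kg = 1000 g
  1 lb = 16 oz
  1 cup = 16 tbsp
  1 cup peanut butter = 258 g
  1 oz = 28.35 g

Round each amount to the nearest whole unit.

cocoa powder: 783 g; peanut butter: 93 g; heavy cream: 1720 g; raisins: 61 oz

Scaling factor: 13/3.
cocoa powder: (2 cup + 2 tbsp = 2.125 cup) × 13/3 × 85 g/cup ≈ 783 g
peanut butter: (1 tbsp + 1 tsp = 4/3 tbsp) × 13/3 ÷ 16 tbsp/cup × 258 g/cup ≈ 93 g
heavy cream: 14 oz × 13/3 × 28.35 g/oz ≈ 1720 g
raisins: 400 g × 13/3 ÷ 28.35 g/oz ≈ 61 oz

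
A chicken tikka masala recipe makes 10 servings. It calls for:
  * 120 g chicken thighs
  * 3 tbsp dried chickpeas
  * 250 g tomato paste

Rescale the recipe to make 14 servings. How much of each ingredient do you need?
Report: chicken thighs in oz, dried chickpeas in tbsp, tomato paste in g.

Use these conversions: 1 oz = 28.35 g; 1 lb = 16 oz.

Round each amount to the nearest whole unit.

Scaling factor: 14/10 = 7/5 = 1.4.
chicken thighs: 120 g × 7/5 ÷ 28.35 g/oz ≈ 6 oz
dried chickpeas: 3 tbsp × 7/5 ≈ 4 tbsp
tomato paste: 250 g × 7/5 = 350 g

chicken thighs: 6 oz; dried chickpeas: 4 tbsp; tomato paste: 350 g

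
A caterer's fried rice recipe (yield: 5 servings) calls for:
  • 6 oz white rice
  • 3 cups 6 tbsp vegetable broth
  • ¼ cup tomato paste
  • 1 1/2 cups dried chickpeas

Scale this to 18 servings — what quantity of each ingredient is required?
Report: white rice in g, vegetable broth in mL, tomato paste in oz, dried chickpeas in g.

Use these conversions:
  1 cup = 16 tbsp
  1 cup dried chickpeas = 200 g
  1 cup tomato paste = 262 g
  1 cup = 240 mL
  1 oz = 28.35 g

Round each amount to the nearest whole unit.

Scaling factor: 18/5 = 3.6.
white rice: 6 oz × 18/5 × 28.35 g/oz ≈ 612 g
vegetable broth: (3 cup + 6 tbsp = 3.375 cup) × 18/5 × 240 mL/cup = 2916 mL
tomato paste: 0.25 cup × 18/5 × 262 g/cup ÷ 28.35 g/oz ≈ 8 oz
dried chickpeas: 1.5 cup × 18/5 × 200 g/cup = 1080 g

white rice: 612 g; vegetable broth: 2916 mL; tomato paste: 8 oz; dried chickpeas: 1080 g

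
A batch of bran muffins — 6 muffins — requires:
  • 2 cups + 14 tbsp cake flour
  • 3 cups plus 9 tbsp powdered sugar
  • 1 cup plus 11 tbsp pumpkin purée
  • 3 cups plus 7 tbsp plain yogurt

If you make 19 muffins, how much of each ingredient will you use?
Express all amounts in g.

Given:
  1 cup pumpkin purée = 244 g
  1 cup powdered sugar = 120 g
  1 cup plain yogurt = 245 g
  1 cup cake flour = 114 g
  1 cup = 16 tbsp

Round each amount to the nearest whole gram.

cake flour: 1038 g; powdered sugar: 1354 g; pumpkin purée: 1304 g; plain yogurt: 2667 g

Scaling factor: 19/6.
cake flour: (2 cup + 14 tbsp = 2.875 cup) × 19/6 × 114 g/cup ≈ 1038 g
powdered sugar: (3 cup + 9 tbsp = 3.5625 cup) × 19/6 × 120 g/cup ≈ 1354 g
pumpkin purée: (1 cup + 11 tbsp = 1.6875 cup) × 19/6 × 244 g/cup ≈ 1304 g
plain yogurt: (3 cup + 7 tbsp = 3.4375 cup) × 19/6 × 245 g/cup ≈ 2667 g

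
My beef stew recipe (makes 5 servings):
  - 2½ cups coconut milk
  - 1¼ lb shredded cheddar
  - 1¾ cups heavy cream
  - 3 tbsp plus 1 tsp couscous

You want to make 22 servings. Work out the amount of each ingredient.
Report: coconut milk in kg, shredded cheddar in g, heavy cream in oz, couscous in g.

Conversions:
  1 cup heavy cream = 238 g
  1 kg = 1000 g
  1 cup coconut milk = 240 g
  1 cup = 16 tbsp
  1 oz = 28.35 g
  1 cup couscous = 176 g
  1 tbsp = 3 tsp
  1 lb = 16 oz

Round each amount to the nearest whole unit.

Scaling factor: 22/5 = 4.4.
coconut milk: 2.5 cup × 22/5 × 240 g/cup ÷ 1000 g/kg ≈ 3 kg
shredded cheddar: 1.25 lb × 22/5 × 16 oz/lb × 28.35 g/oz ≈ 2495 g
heavy cream: 1.75 cup × 22/5 × 238 g/cup ÷ 28.35 g/oz ≈ 65 oz
couscous: (3 tbsp + 1 tsp = 10/3 tbsp) × 22/5 ÷ 16 tbsp/cup × 176 g/cup ≈ 161 g

coconut milk: 3 kg; shredded cheddar: 2495 g; heavy cream: 65 oz; couscous: 161 g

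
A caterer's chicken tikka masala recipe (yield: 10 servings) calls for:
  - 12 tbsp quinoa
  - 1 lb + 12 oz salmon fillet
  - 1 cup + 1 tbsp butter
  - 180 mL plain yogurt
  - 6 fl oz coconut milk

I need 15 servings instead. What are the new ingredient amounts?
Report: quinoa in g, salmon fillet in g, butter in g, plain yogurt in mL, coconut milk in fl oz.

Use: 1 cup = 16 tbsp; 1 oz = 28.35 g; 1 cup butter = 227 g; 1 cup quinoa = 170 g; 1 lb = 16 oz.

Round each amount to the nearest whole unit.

quinoa: 191 g; salmon fillet: 1191 g; butter: 362 g; plain yogurt: 270 mL; coconut milk: 9 fl oz

Scaling factor: 15/10 = 3/2 = 1.5.
quinoa: 12 tbsp × 3/2 ÷ 16 tbsp/cup × 170 g/cup ≈ 191 g
salmon fillet: (1 lb + 12 oz = 1.75 lb) × 3/2 × 16 oz/lb × 28.35 g/oz ≈ 1191 g
butter: (1 cup + 1 tbsp = 1.0625 cup) × 3/2 × 227 g/cup ≈ 362 g
plain yogurt: 180 mL × 3/2 = 270 mL
coconut milk: 6 fl oz × 3/2 = 9 fl oz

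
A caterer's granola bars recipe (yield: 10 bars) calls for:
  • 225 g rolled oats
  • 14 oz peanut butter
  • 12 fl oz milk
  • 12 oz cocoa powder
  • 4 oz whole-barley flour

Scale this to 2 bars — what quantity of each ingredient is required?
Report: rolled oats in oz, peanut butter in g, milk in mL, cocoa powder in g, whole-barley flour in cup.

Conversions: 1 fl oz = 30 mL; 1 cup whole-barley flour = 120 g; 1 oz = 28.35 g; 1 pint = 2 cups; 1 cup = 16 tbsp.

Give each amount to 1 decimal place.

Scaling factor: 2/10 = 1/5 = 0.2.
rolled oats: 225 g × 1/5 ÷ 28.35 g/oz ≈ 1.6 oz
peanut butter: 14 oz × 1/5 × 28.35 g/oz ≈ 79.4 g
milk: 12 fl oz × 1/5 × 30 mL/fl oz = 72.0 mL
cocoa powder: 12 oz × 1/5 × 28.35 g/oz ≈ 68.0 g
whole-barley flour: 4 oz × 1/5 × 28.35 g/oz ÷ 120 g/cup ≈ 0.2 cup

rolled oats: 1.6 oz; peanut butter: 79.4 g; milk: 72.0 mL; cocoa powder: 68.0 g; whole-barley flour: 0.2 cup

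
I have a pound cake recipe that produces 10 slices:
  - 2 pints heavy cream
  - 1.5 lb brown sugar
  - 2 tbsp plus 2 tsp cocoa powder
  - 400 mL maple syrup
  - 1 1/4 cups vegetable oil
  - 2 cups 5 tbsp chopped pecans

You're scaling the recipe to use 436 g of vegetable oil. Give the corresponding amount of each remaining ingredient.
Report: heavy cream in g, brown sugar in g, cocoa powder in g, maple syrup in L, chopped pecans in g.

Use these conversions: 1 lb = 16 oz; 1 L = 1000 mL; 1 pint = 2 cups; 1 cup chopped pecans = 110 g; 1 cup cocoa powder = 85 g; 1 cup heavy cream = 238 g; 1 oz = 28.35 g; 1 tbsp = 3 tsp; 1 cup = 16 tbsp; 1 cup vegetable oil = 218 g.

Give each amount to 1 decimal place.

heavy cream: 1523.2 g; brown sugar: 1088.6 g; cocoa powder: 22.7 g; maple syrup: 0.6 L; chopped pecans: 407.0 g

The original recipe has 272.5 g of vegetable oil, so the scaling factor is 436 ÷ 272.5 = 8/5 = 1.6.
heavy cream: 2 pint × 8/5 × 2 cup/pint × 238 g/cup = 1523.2 g
brown sugar: 1.5 lb × 8/5 × 16 oz/lb × 28.35 g/oz ≈ 1088.6 g
cocoa powder: (2 tbsp + 2 tsp = 8/3 tbsp) × 8/5 ÷ 16 tbsp/cup × 85 g/cup ≈ 22.7 g
maple syrup: 400 mL × 8/5 ÷ 1000 mL/L ≈ 0.6 L
chopped pecans: (2 cup + 5 tbsp = 2.3125 cup) × 8/5 × 110 g/cup = 407.0 g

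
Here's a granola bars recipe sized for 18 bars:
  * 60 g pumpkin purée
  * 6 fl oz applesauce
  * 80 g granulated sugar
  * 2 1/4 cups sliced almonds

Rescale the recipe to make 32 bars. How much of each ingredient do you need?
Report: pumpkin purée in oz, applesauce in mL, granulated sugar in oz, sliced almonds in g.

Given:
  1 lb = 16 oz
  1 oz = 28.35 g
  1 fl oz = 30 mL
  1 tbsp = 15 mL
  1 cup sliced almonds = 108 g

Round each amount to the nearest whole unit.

Scaling factor: 32/18 = 16/9.
pumpkin purée: 60 g × 16/9 ÷ 28.35 g/oz ≈ 4 oz
applesauce: 6 fl oz × 16/9 × 30 mL/fl oz = 320 mL
granulated sugar: 80 g × 16/9 ÷ 28.35 g/oz ≈ 5 oz
sliced almonds: 2.25 cup × 16/9 × 108 g/cup = 432 g

pumpkin purée: 4 oz; applesauce: 320 mL; granulated sugar: 5 oz; sliced almonds: 432 g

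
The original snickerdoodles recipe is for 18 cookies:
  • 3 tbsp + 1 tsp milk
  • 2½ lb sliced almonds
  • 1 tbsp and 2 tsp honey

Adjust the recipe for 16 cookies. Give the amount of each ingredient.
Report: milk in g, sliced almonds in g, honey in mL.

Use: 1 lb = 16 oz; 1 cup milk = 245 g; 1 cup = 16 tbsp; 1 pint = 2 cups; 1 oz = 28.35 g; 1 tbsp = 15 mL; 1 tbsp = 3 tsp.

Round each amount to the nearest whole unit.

Scaling factor: 16/18 = 8/9.
milk: (3 tbsp + 1 tsp = 10/3 tbsp) × 8/9 ÷ 16 tbsp/cup × 245 g/cup ≈ 45 g
sliced almonds: 2.5 lb × 8/9 × 16 oz/lb × 28.35 g/oz = 1008 g
honey: (1 tbsp + 2 tsp = 5/3 tbsp) × 8/9 × 15 mL/tbsp ≈ 22 mL

milk: 45 g; sliced almonds: 1008 g; honey: 22 mL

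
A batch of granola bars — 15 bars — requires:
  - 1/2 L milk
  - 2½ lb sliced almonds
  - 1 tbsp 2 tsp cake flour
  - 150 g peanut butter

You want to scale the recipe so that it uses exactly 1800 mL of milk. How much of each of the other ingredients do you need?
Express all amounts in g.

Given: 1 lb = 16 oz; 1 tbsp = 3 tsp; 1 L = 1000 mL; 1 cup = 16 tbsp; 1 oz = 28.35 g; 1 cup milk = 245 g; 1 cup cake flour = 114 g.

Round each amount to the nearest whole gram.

sliced almonds: 4082 g; cake flour: 43 g; peanut butter: 540 g

The original recipe has 500 mL of milk, so the scaling factor is 1800 ÷ 500 = 18/5 = 3.6.
sliced almonds: 2.5 lb × 18/5 × 16 oz/lb × 28.35 g/oz ≈ 4082 g
cake flour: (1 tbsp + 2 tsp = 5/3 tbsp) × 18/5 ÷ 16 tbsp/cup × 114 g/cup ≈ 43 g
peanut butter: 150 g × 18/5 = 540 g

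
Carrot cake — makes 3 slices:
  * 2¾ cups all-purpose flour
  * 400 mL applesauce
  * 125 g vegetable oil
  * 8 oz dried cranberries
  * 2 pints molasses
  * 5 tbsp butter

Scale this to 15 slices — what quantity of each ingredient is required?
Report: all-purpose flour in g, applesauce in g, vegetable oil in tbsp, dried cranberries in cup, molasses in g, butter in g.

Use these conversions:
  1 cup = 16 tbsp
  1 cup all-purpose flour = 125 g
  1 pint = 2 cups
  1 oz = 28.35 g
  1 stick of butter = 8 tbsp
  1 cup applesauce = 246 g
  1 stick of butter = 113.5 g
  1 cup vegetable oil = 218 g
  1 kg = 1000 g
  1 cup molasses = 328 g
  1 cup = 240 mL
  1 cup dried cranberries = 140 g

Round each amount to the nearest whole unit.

Scaling factor: 15/3 = 5.
all-purpose flour: 2.75 cup × 5 × 125 g/cup ≈ 1719 g
applesauce: 400 mL × 5 ÷ 240 mL/cup × 246 g/cup = 2050 g
vegetable oil: 125 g × 5 ÷ 218 g/cup × 16 tbsp/cup ≈ 46 tbsp
dried cranberries: 8 oz × 5 × 28.35 g/oz ÷ 140 g/cup ≈ 8 cup
molasses: 2 pint × 5 × 2 cup/pint × 328 g/cup = 6560 g
butter: 5 tbsp × 5 ÷ 8 tbsp/stick × 113.5 g/stick ≈ 355 g

all-purpose flour: 1719 g; applesauce: 2050 g; vegetable oil: 46 tbsp; dried cranberries: 8 cup; molasses: 6560 g; butter: 355 g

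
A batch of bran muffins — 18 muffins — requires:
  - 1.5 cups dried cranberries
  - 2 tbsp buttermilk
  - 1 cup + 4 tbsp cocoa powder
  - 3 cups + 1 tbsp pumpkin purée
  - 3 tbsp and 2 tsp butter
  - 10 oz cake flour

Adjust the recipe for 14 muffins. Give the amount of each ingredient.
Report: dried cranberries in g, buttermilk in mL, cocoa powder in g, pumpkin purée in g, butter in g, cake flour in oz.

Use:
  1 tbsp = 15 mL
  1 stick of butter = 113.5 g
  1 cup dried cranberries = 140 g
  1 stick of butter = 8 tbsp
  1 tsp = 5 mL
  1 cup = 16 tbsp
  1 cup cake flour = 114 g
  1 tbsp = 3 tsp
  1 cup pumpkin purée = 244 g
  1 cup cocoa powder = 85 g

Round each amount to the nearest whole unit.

dried cranberries: 163 g; buttermilk: 23 mL; cocoa powder: 83 g; pumpkin purée: 581 g; butter: 40 g; cake flour: 8 oz

Scaling factor: 14/18 = 7/9.
dried cranberries: 1.5 cup × 7/9 × 140 g/cup ≈ 163 g
buttermilk: 2 tbsp × 7/9 × 15 mL/tbsp ≈ 23 mL
cocoa powder: (1 cup + 4 tbsp = 1.25 cup) × 7/9 × 85 g/cup ≈ 83 g
pumpkin purée: (3 cup + 1 tbsp = 3.0625 cup) × 7/9 × 244 g/cup ≈ 581 g
butter: (3 tbsp + 2 tsp = 11/3 tbsp) × 7/9 ÷ 8 tbsp/stick × 113.5 g/stick ≈ 40 g
cake flour: 10 oz × 7/9 ≈ 8 oz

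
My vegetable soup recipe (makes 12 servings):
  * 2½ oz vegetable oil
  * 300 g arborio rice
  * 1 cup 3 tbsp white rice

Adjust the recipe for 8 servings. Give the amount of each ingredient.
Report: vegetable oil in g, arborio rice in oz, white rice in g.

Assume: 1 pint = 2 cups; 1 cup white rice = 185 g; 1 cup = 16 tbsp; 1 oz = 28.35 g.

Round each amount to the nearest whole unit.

Scaling factor: 8/12 = 2/3.
vegetable oil: 2.5 oz × 2/3 × 28.35 g/oz ≈ 47 g
arborio rice: 300 g × 2/3 ÷ 28.35 g/oz ≈ 7 oz
white rice: (1 cup + 3 tbsp = 1.1875 cup) × 2/3 × 185 g/cup ≈ 146 g

vegetable oil: 47 g; arborio rice: 7 oz; white rice: 146 g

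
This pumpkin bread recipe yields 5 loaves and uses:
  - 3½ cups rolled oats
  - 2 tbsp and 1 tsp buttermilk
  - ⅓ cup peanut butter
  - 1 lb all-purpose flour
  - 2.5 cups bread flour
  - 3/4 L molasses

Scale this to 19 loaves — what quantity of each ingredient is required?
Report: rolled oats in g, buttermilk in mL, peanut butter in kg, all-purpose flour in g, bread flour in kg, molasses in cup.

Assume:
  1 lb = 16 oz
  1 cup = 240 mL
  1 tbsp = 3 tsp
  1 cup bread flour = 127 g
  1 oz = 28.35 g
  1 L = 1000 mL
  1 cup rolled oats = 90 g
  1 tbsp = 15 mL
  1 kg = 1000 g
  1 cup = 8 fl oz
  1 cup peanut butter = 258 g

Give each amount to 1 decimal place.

Scaling factor: 19/5 = 3.8.
rolled oats: 3.5 cup × 19/5 × 90 g/cup = 1197.0 g
buttermilk: (2 tbsp + 1 tsp = 7/3 tbsp) × 19/5 × 15 mL/tbsp = 133.0 mL
peanut butter: 1/3 cup × 19/5 × 258 g/cup ÷ 1000 g/kg ≈ 0.3 kg
all-purpose flour: 1 lb × 19/5 × 16 oz/lb × 28.35 g/oz ≈ 1723.7 g
bread flour: 2.5 cup × 19/5 × 127 g/cup ÷ 1000 g/kg ≈ 1.2 kg
molasses: 0.75 L × 19/5 × 1000 mL/L ÷ 240 mL/cup ≈ 11.9 cup

rolled oats: 1197.0 g; buttermilk: 133.0 mL; peanut butter: 0.3 kg; all-purpose flour: 1723.7 g; bread flour: 1.2 kg; molasses: 11.9 cup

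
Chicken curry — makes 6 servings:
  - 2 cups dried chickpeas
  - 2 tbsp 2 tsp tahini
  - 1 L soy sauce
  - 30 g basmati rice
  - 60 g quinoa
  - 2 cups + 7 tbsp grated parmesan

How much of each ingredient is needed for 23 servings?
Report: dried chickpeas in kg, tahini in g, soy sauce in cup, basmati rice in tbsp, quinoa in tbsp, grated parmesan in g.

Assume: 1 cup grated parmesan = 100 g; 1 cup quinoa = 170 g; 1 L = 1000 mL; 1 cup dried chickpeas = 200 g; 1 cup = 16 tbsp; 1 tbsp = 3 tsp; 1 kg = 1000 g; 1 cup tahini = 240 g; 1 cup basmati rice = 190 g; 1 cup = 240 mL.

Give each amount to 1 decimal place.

Scaling factor: 23/6.
dried chickpeas: 2 cup × 23/6 × 200 g/cup ÷ 1000 g/kg ≈ 1.5 kg
tahini: (2 tbsp + 2 tsp = 8/3 tbsp) × 23/6 ÷ 16 tbsp/cup × 240 g/cup ≈ 153.3 g
soy sauce: 1 L × 23/6 × 1000 mL/L ÷ 240 mL/cup ≈ 16.0 cup
basmati rice: 30 g × 23/6 ÷ 190 g/cup × 16 tbsp/cup ≈ 9.7 tbsp
quinoa: 60 g × 23/6 ÷ 170 g/cup × 16 tbsp/cup ≈ 21.6 tbsp
grated parmesan: (2 cup + 7 tbsp = 2.4375 cup) × 23/6 × 100 g/cup ≈ 934.4 g

dried chickpeas: 1.5 kg; tahini: 153.3 g; soy sauce: 16.0 cup; basmati rice: 9.7 tbsp; quinoa: 21.6 tbsp; grated parmesan: 934.4 g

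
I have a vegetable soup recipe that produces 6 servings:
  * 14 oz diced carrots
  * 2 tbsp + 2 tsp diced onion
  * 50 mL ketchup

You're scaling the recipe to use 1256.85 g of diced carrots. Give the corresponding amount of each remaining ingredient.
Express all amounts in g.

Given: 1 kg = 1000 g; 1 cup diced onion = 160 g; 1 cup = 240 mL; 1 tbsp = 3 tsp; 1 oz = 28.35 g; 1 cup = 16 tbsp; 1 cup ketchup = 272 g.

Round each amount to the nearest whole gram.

The original recipe has 396.9 g of diced carrots, so the scaling factor is 1256.85 ÷ 396.9 = 19/6.
diced onion: (2 tbsp + 2 tsp = 8/3 tbsp) × 19/6 ÷ 16 tbsp/cup × 160 g/cup ≈ 84 g
ketchup: 50 mL × 19/6 ÷ 240 mL/cup × 272 g/cup ≈ 179 g

diced onion: 84 g; ketchup: 179 g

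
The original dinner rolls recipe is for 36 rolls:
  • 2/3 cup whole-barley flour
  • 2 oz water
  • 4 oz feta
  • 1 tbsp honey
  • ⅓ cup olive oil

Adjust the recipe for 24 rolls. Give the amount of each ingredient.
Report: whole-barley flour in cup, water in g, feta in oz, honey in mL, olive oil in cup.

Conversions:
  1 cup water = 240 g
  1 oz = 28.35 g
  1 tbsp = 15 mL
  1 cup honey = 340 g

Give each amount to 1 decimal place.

Scaling factor: 24/36 = 2/3.
whole-barley flour: 2/3 cup × 2/3 ≈ 0.4 cup
water: 2 oz × 2/3 × 28.35 g/oz = 37.8 g
feta: 4 oz × 2/3 ≈ 2.7 oz
honey: 1 tbsp × 2/3 × 15 mL/tbsp = 10.0 mL
olive oil: 1/3 cup × 2/3 ≈ 0.2 cup

whole-barley flour: 0.4 cup; water: 37.8 g; feta: 2.7 oz; honey: 10.0 mL; olive oil: 0.2 cup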